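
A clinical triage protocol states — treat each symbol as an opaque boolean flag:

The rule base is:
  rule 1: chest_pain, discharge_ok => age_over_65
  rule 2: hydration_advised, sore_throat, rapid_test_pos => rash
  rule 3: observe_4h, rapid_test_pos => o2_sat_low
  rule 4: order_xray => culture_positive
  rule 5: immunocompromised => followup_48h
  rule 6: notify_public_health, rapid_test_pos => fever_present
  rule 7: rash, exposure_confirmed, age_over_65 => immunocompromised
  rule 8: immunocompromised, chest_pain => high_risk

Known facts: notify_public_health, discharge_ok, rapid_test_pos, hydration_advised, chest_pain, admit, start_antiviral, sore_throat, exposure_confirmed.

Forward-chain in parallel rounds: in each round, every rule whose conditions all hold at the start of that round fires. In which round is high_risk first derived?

3

Round 1: rule 1 [chest_pain, discharge_ok => age_over_65]; rule 2 [hydration_advised, sore_throat, rapid_test_pos => rash]; rule 6 [notify_public_health, rapid_test_pos => fever_present]. New: age_over_65, rash, fever_present.
Round 2: rule 7 [rash, exposure_confirmed, age_over_65 => immunocompromised]. New: immunocompromised.
Round 3: rule 5 [immunocompromised => followup_48h]; rule 8 [immunocompromised, chest_pain => high_risk]. New: followup_48h, high_risk.
high_risk first appears in round 3.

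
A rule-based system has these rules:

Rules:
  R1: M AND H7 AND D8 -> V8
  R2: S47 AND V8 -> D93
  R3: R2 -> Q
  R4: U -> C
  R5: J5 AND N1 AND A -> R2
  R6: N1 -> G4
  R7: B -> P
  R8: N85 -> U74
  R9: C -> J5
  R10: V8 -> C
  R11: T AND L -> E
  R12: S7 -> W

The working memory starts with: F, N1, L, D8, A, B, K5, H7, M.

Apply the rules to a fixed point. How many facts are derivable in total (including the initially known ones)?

Round 1: R1 [M AND H7 AND D8 -> V8]; R6 [N1 -> G4]; R7 [B -> P]. Adds V8, G4, P.
Round 2: R10 [V8 -> C]. Adds C.
Round 3: R9 [C -> J5]. Adds J5.
Round 4: R5 [J5 AND N1 AND A -> R2]. Adds R2.
Round 5: R3 [R2 -> Q]. Adds Q.
Closure: {A, B, C, D8, F, G4, H7, J5, K5, L, M, N1, P, Q, R2, V8} — 16 facts.

16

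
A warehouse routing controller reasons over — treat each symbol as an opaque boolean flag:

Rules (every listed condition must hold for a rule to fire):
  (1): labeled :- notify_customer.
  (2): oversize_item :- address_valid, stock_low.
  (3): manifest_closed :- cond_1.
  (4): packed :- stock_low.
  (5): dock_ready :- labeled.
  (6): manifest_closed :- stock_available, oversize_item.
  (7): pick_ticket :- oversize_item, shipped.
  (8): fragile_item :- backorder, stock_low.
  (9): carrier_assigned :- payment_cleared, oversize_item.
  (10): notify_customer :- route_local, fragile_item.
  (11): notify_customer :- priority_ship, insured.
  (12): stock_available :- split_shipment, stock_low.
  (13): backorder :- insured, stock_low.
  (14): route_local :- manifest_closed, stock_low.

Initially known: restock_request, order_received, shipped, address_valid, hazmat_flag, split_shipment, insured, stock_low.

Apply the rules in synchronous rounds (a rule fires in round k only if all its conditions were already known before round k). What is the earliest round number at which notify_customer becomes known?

[1] (2) [oversize_item :- address_valid, stock_low.]; (4) [packed :- stock_low.]; (12) [stock_available :- split_shipment, stock_low.]; (13) [backorder :- insured, stock_low.]. ⇒ new: oversize_item, packed, stock_available, backorder.
[2] (6) [manifest_closed :- stock_available, oversize_item.]; (7) [pick_ticket :- oversize_item, shipped.]; (8) [fragile_item :- backorder, stock_low.]. ⇒ new: manifest_closed, pick_ticket, fragile_item.
[3] (14) [route_local :- manifest_closed, stock_low.]. ⇒ new: route_local.
[4] (10) [notify_customer :- route_local, fragile_item.]. ⇒ new: notify_customer.
notify_customer first appears in round 4.

4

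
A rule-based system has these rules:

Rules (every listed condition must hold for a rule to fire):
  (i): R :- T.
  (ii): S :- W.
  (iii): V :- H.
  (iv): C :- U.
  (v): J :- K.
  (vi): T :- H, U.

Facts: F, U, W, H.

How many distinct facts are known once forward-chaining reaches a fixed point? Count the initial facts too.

9

Round 1: (ii) [S :- W.]; (iii) [V :- H.]; (iv) [C :- U.]; (vi) [T :- H, U.]. Adds S, V, C, T.
Round 2: (i) [R :- T.]. Adds R.
Closure: {C, F, H, R, S, T, U, V, W} — 9 facts.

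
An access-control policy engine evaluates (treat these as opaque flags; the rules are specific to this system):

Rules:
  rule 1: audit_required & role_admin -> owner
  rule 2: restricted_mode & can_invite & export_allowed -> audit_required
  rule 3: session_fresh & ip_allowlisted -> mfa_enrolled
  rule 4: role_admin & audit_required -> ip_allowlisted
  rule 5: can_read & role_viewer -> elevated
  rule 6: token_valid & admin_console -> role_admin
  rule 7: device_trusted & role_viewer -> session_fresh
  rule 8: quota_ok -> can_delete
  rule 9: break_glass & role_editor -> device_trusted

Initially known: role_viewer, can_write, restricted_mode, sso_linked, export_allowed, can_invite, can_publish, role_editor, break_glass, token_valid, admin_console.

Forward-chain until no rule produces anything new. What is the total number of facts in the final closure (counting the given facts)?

18

Round 1: rule 2 [restricted_mode & can_invite & export_allowed -> audit_required]; rule 6 [token_valid & admin_console -> role_admin]; rule 9 [break_glass & role_editor -> device_trusted]. Adds audit_required, role_admin, device_trusted.
Round 2: rule 1 [audit_required & role_admin -> owner]; rule 4 [role_admin & audit_required -> ip_allowlisted]; rule 7 [device_trusted & role_viewer -> session_fresh]. Adds owner, ip_allowlisted, session_fresh.
Round 3: rule 3 [session_fresh & ip_allowlisted -> mfa_enrolled]. Adds mfa_enrolled.
Closure: {admin_console, audit_required, break_glass, can_invite, can_publish, can_write, device_trusted, export_allowed, ip_allowlisted, mfa_enrolled, owner, restricted_mode, role_admin, role_editor, role_viewer, session_fresh, sso_linked, token_valid} — 18 facts.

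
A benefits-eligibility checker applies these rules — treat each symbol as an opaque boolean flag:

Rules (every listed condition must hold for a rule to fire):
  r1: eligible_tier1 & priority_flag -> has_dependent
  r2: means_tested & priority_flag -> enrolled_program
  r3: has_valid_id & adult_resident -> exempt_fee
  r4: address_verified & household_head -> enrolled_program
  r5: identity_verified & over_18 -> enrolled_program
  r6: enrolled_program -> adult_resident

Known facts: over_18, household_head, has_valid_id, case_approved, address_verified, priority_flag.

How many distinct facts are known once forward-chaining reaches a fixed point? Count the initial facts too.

Round 1: r4 [address_verified & household_head -> enrolled_program]. Adds enrolled_program.
Round 2: r6 [enrolled_program -> adult_resident]. Adds adult_resident.
Round 3: r3 [has_valid_id & adult_resident -> exempt_fee]. Adds exempt_fee.
Closure: {address_verified, adult_resident, case_approved, enrolled_program, exempt_fee, has_valid_id, household_head, over_18, priority_flag} — 9 facts.

9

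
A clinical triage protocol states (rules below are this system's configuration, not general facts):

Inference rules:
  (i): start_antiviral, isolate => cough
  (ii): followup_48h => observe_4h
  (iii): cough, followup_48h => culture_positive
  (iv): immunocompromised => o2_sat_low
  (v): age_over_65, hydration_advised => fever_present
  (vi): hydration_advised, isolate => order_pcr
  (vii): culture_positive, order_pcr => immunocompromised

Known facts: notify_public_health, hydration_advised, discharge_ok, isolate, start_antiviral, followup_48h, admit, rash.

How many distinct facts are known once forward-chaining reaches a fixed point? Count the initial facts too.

14

Round 1 — (i), (ii), (vi), derive cough, observe_4h, order_pcr.
Round 2 — (iii), derive culture_positive.
Round 3 — (vii), derive immunocompromised.
Round 4 — (iv), derive o2_sat_low.
Closure: {admit, cough, culture_positive, discharge_ok, followup_48h, hydration_advised, immunocompromised, isolate, notify_public_health, o2_sat_low, observe_4h, order_pcr, rash, start_antiviral} — 14 facts.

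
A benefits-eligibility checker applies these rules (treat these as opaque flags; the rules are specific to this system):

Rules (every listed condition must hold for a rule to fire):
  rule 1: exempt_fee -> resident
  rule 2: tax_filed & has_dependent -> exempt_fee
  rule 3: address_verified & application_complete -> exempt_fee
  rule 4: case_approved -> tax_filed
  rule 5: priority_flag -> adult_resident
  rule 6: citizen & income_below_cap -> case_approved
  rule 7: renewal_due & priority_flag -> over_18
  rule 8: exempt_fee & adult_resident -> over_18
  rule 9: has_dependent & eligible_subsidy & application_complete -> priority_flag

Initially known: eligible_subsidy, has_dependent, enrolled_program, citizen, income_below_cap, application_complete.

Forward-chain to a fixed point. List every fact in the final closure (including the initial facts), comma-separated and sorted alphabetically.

Round 1 — rule 6, rule 9, derive case_approved, priority_flag.
Round 2 — rule 4, rule 5, derive tax_filed, adult_resident.
Round 3 — rule 2, derive exempt_fee.
Round 4 — rule 1, rule 8, derive resident, over_18.

adult_resident, application_complete, case_approved, citizen, eligible_subsidy, enrolled_program, exempt_fee, has_dependent, income_below_cap, over_18, priority_flag, resident, tax_filed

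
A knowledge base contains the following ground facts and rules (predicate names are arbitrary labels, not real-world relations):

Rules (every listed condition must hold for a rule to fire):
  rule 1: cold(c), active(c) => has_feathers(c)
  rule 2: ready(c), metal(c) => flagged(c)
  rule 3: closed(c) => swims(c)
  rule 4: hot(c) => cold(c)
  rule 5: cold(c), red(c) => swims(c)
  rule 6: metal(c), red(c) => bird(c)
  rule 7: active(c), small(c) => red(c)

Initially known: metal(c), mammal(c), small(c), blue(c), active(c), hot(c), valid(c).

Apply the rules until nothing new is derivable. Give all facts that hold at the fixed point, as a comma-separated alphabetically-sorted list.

active(c), bird(c), blue(c), cold(c), has_feathers(c), hot(c), mammal(c), metal(c), red(c), small(c), swims(c), valid(c)

Round 1: rule 4 [hot(c) => cold(c)]; rule 7 [active(c), small(c) => red(c)]. Adds cold(c), red(c).
Round 2: rule 1 [cold(c), active(c) => has_feathers(c)]; rule 5 [cold(c), red(c) => swims(c)]; rule 6 [metal(c), red(c) => bird(c)]. Adds has_feathers(c), swims(c), bird(c).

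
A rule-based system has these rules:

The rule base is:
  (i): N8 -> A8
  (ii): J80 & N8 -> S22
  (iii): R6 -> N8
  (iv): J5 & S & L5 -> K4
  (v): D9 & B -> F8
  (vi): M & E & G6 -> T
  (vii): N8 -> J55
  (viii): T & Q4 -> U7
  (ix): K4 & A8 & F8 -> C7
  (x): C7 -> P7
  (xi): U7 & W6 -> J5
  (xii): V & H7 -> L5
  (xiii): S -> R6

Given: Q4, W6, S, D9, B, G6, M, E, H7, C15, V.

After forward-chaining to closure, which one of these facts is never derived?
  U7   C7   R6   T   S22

Round 1 — (v), (vi), (xii), (xiii), derive F8, T, L5, R6.
Round 2 — (iii), (viii), derive N8, U7.
Round 3 — (i), (vii), (xi), derive A8, J55, J5.
Round 4 — (iv), derive K4.
Round 5 — (ix), derive C7.
Round 6 — (x), derive P7.
Derived: T (round 1), U7 (round 2), R6 (round 1), C7 (round 5). S22 never appears in any round.

S22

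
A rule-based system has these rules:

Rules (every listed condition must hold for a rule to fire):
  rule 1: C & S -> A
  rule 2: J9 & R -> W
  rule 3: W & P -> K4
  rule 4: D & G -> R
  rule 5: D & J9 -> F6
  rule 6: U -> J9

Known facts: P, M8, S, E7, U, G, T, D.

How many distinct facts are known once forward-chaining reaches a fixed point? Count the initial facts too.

13

Round 1: rule 4 [D & G -> R]; rule 6 [U -> J9]. New: R, J9.
Round 2: rule 2 [J9 & R -> W]; rule 5 [D & J9 -> F6]. New: W, F6.
Round 3: rule 3 [W & P -> K4]. New: K4.
Closure: {D, E7, F6, G, J9, K4, M8, P, R, S, T, U, W} — 13 facts.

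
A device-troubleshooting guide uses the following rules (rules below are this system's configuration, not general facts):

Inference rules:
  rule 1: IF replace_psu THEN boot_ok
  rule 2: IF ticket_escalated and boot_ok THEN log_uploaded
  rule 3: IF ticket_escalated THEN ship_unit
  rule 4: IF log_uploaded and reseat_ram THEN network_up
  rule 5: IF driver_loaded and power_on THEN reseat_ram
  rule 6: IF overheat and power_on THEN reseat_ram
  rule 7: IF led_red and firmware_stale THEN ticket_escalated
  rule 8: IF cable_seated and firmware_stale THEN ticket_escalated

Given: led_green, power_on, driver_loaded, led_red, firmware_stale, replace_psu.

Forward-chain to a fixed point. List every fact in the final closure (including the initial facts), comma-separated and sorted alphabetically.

boot_ok, driver_loaded, firmware_stale, led_green, led_red, log_uploaded, network_up, power_on, replace_psu, reseat_ram, ship_unit, ticket_escalated

Round 1: rule 1 [IF replace_psu THEN boot_ok]; rule 5 [IF driver_loaded and power_on THEN reseat_ram]; rule 7 [IF led_red and firmware_stale THEN ticket_escalated]. Adds boot_ok, reseat_ram, ticket_escalated.
Round 2: rule 2 [IF ticket_escalated and boot_ok THEN log_uploaded]; rule 3 [IF ticket_escalated THEN ship_unit]. Adds log_uploaded, ship_unit.
Round 3: rule 4 [IF log_uploaded and reseat_ram THEN network_up]. Adds network_up.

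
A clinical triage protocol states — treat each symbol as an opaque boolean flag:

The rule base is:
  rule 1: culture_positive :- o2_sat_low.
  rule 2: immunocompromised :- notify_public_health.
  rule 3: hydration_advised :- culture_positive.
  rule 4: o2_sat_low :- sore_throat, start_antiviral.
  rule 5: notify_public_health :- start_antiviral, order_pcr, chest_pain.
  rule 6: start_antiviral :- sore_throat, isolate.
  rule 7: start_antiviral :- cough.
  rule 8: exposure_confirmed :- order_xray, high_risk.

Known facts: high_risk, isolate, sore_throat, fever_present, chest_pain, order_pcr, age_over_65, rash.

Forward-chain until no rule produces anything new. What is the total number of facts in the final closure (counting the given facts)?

Round 1 — rule 6, derive start_antiviral.
Round 2 — rule 4, rule 5, derive o2_sat_low, notify_public_health.
Round 3 — rule 1, rule 2, derive culture_positive, immunocompromised.
Round 4 — rule 3, derive hydration_advised.
Closure: {age_over_65, chest_pain, culture_positive, fever_present, high_risk, hydration_advised, immunocompromised, isolate, notify_public_health, o2_sat_low, order_pcr, rash, sore_throat, start_antiviral} — 14 facts.

14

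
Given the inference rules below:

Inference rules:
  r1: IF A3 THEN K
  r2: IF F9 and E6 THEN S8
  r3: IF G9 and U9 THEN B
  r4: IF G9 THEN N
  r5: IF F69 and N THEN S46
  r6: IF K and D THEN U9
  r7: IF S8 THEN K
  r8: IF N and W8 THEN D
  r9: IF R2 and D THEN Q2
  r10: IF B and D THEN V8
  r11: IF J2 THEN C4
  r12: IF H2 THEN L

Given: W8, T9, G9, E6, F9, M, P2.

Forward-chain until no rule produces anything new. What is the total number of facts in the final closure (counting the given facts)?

14

Round 1 — r2, r4, derive S8, N.
Round 2 — r7, r8, derive K, D.
Round 3 — r6, derive U9.
Round 4 — r3, derive B.
Round 5 — r10, derive V8.
Closure: {B, D, E6, F9, G9, K, M, N, P2, S8, T9, U9, V8, W8} — 14 facts.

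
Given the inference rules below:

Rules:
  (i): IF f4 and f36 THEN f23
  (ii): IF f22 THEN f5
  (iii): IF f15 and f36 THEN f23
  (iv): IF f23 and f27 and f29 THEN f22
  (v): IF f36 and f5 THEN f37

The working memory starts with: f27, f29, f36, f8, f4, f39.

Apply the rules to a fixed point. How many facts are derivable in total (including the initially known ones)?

10

[1] (i) [IF f4 and f36 THEN f23]. ⇒ new: f23.
[2] (iv) [IF f23 and f27 and f29 THEN f22]. ⇒ new: f22.
[3] (ii) [IF f22 THEN f5]. ⇒ new: f5.
[4] (v) [IF f36 and f5 THEN f37]. ⇒ new: f37.
Closure: {f22, f23, f27, f29, f36, f37, f39, f4, f5, f8} — 10 facts.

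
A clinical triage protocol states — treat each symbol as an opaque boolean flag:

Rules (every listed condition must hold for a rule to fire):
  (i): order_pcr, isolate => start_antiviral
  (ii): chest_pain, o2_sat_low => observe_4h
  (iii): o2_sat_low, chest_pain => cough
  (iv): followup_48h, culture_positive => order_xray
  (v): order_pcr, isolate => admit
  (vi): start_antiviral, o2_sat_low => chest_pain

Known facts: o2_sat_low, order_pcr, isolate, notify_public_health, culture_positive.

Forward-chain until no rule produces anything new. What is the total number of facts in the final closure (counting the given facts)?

10

Round 1 fires (i), (v), giving start_antiviral, admit.
Round 2 fires (vi), giving chest_pain.
Round 3 fires (ii), (iii), giving observe_4h, cough.
Closure: {admit, chest_pain, cough, culture_positive, isolate, notify_public_health, o2_sat_low, observe_4h, order_pcr, start_antiviral} — 10 facts.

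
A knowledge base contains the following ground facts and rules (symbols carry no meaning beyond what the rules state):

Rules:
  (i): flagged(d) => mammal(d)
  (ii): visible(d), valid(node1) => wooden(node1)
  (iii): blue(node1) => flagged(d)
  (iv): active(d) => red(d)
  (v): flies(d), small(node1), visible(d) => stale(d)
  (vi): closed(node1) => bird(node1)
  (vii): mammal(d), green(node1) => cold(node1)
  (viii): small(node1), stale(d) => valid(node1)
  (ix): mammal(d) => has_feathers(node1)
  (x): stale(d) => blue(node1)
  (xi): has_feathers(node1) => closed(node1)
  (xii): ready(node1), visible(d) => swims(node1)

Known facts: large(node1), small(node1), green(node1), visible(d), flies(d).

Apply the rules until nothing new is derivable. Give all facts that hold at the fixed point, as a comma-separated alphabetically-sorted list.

Round 1 — (v), derive stale(d).
Round 2 — (viii), (x), derive valid(node1), blue(node1).
Round 3 — (ii), (iii), derive wooden(node1), flagged(d).
Round 4 — (i), derive mammal(d).
Round 5 — (vii), (ix), derive cold(node1), has_feathers(node1).
Round 6 — (xi), derive closed(node1).
Round 7 — (vi), derive bird(node1).

bird(node1), blue(node1), closed(node1), cold(node1), flagged(d), flies(d), green(node1), has_feathers(node1), large(node1), mammal(d), small(node1), stale(d), valid(node1), visible(d), wooden(node1)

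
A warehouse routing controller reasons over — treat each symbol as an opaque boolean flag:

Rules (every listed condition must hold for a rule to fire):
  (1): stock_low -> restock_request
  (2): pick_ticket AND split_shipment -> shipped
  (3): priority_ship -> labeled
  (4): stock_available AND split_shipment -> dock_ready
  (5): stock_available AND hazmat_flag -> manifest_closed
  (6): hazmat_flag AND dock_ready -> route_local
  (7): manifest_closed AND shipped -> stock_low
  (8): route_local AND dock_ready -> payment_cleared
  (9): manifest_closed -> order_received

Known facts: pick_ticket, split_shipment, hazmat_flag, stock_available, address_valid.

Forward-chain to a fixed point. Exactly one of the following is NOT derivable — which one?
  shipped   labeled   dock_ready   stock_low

labeled

Round 1 — (2), (4), (5), derive shipped, dock_ready, manifest_closed.
Round 2 — (6), (7), (9), derive route_local, stock_low, order_received.
Round 3 — (1), (8), derive restock_request, payment_cleared.
Derived: stock_low (round 2), dock_ready (round 1), shipped (round 1). labeled never appears in any round.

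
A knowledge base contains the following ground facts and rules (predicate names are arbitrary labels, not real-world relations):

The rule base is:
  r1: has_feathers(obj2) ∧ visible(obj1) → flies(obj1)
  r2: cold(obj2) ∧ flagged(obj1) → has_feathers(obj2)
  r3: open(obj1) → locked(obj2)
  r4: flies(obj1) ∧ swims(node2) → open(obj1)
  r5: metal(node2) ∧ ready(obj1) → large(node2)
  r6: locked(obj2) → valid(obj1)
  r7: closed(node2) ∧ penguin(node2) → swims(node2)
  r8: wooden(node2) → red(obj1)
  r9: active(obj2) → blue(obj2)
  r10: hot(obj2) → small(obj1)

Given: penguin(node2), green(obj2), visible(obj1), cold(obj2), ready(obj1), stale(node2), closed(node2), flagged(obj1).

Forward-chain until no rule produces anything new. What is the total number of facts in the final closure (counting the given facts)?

14

Round 1: r2 [cold(obj2) ∧ flagged(obj1) → has_feathers(obj2)]; r7 [closed(node2) ∧ penguin(node2) → swims(node2)]. New: has_feathers(obj2), swims(node2).
Round 2: r1 [has_feathers(obj2) ∧ visible(obj1) → flies(obj1)]. New: flies(obj1).
Round 3: r4 [flies(obj1) ∧ swims(node2) → open(obj1)]. New: open(obj1).
Round 4: r3 [open(obj1) → locked(obj2)]. New: locked(obj2).
Round 5: r6 [locked(obj2) → valid(obj1)]. New: valid(obj1).
Closure: {closed(node2), cold(obj2), flagged(obj1), flies(obj1), green(obj2), has_feathers(obj2), locked(obj2), open(obj1), penguin(node2), ready(obj1), stale(node2), swims(node2), valid(obj1), visible(obj1)} — 14 facts.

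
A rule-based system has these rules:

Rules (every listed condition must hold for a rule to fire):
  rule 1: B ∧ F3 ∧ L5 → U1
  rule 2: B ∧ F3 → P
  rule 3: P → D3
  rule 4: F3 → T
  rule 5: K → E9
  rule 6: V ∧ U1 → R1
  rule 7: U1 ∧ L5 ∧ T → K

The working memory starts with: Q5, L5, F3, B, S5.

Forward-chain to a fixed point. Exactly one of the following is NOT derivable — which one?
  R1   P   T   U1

Round 1: rule 1 [B ∧ F3 ∧ L5 → U1]; rule 2 [B ∧ F3 → P]; rule 4 [F3 → T]. Adds U1, P, T.
Round 2: rule 3 [P → D3]; rule 7 [U1 ∧ L5 ∧ T → K]. Adds D3, K.
Round 3: rule 5 [K → E9]. Adds E9.
Derived: P (round 1), T (round 1), U1 (round 1). R1 never appears in any round.

R1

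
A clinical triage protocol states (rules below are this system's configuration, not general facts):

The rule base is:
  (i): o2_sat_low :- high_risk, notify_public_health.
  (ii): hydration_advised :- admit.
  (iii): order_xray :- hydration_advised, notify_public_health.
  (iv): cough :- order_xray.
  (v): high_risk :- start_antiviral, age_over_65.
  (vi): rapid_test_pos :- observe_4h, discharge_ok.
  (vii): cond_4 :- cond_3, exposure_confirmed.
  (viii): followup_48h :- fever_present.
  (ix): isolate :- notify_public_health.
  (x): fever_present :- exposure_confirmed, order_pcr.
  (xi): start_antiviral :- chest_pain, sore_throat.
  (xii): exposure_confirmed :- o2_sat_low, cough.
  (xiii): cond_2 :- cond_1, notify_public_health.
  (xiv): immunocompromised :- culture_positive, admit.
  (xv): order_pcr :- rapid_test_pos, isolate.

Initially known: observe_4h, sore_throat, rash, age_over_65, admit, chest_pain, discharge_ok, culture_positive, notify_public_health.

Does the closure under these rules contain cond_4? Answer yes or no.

Round 1 — (ii), (vi), (ix), (xi), (xiv), derive hydration_advised, rapid_test_pos, isolate, start_antiviral, immunocompromised.
Round 2 — (iii), (v), (xv), derive order_xray, high_risk, order_pcr.
Round 3 — (i), (iv), derive o2_sat_low, cough.
Round 4 — (xii), derive exposure_confirmed.
Round 5 — (x), derive fever_present.
Round 6 — (viii), derive followup_48h.
Fixed point reached. cond_4 is concluded only by (vii); (vii) needs cond_3 (never derived).

no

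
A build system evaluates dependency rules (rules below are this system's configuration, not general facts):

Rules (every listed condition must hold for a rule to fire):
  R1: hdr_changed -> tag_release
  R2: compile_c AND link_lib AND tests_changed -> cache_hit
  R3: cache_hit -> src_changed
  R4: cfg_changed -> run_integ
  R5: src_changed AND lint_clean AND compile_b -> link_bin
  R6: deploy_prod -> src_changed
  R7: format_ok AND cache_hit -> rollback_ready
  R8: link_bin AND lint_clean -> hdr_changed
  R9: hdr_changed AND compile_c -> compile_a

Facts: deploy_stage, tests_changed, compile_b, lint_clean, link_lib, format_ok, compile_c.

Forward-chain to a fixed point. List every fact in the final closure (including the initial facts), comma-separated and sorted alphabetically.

cache_hit, compile_a, compile_b, compile_c, deploy_stage, format_ok, hdr_changed, link_bin, link_lib, lint_clean, rollback_ready, src_changed, tag_release, tests_changed

Round 1: R2 [compile_c AND link_lib AND tests_changed -> cache_hit]. New: cache_hit.
Round 2: R3 [cache_hit -> src_changed]; R7 [format_ok AND cache_hit -> rollback_ready]. New: src_changed, rollback_ready.
Round 3: R5 [src_changed AND lint_clean AND compile_b -> link_bin]. New: link_bin.
Round 4: R8 [link_bin AND lint_clean -> hdr_changed]. New: hdr_changed.
Round 5: R1 [hdr_changed -> tag_release]; R9 [hdr_changed AND compile_c -> compile_a]. New: tag_release, compile_a.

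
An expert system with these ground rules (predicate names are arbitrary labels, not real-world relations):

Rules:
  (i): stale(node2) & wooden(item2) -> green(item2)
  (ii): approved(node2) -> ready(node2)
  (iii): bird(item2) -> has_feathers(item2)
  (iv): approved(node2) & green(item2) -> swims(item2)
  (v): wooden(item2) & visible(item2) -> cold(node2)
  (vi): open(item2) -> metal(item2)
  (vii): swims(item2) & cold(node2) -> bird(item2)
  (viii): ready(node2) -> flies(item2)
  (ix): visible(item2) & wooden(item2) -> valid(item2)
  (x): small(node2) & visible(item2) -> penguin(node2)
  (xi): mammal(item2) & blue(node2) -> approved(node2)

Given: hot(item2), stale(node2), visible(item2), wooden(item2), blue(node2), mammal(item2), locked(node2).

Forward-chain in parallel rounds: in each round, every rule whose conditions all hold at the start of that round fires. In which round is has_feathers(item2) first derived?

4

[1] (i) [stale(node2) & wooden(item2) -> green(item2)]; (v) [wooden(item2) & visible(item2) -> cold(node2)]; (ix) [visible(item2) & wooden(item2) -> valid(item2)]; (xi) [mammal(item2) & blue(node2) -> approved(node2)]. ⇒ new: green(item2), cold(node2), valid(item2), approved(node2).
[2] (ii) [approved(node2) -> ready(node2)]; (iv) [approved(node2) & green(item2) -> swims(item2)]. ⇒ new: ready(node2), swims(item2).
[3] (vii) [swims(item2) & cold(node2) -> bird(item2)]; (viii) [ready(node2) -> flies(item2)]. ⇒ new: bird(item2), flies(item2).
[4] (iii) [bird(item2) -> has_feathers(item2)]. ⇒ new: has_feathers(item2).
has_feathers(item2) first appears in round 4.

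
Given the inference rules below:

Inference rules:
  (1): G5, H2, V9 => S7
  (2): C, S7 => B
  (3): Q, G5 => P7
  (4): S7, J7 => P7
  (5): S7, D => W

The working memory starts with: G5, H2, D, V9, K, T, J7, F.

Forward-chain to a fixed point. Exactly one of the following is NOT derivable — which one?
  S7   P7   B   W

B

Round 1 fires (1), giving S7.
Round 2 fires (4), (5), giving P7, W.
Derived: S7 (round 1), W (round 2), P7 (round 2). B never appears in any round.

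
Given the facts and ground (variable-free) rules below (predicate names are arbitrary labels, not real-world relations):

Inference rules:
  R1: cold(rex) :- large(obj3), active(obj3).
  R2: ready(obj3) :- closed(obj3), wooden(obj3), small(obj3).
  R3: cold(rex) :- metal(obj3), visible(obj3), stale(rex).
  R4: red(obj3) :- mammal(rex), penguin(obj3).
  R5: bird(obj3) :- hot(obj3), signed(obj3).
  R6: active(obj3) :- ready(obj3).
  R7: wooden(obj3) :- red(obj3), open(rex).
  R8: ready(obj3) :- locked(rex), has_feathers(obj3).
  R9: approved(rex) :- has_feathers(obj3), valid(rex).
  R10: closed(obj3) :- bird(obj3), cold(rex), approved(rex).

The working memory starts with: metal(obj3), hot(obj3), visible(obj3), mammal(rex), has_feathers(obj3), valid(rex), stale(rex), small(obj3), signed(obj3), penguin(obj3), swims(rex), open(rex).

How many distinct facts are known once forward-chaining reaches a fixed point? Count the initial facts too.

20

Round 1: R3 [cold(rex) :- metal(obj3), visible(obj3), stale(rex).]; R4 [red(obj3) :- mammal(rex), penguin(obj3).]; R5 [bird(obj3) :- hot(obj3), signed(obj3).]; R9 [approved(rex) :- has_feathers(obj3), valid(rex).]. Adds cold(rex), red(obj3), bird(obj3), approved(rex).
Round 2: R7 [wooden(obj3) :- red(obj3), open(rex).]; R10 [closed(obj3) :- bird(obj3), cold(rex), approved(rex).]. Adds wooden(obj3), closed(obj3).
Round 3: R2 [ready(obj3) :- closed(obj3), wooden(obj3), small(obj3).]. Adds ready(obj3).
Round 4: R6 [active(obj3) :- ready(obj3).]. Adds active(obj3).
Closure: {active(obj3), approved(rex), bird(obj3), closed(obj3), cold(rex), has_feathers(obj3), hot(obj3), mammal(rex), metal(obj3), open(rex), penguin(obj3), ready(obj3), red(obj3), signed(obj3), small(obj3), stale(rex), swims(rex), valid(rex), visible(obj3), wooden(obj3)} — 20 facts.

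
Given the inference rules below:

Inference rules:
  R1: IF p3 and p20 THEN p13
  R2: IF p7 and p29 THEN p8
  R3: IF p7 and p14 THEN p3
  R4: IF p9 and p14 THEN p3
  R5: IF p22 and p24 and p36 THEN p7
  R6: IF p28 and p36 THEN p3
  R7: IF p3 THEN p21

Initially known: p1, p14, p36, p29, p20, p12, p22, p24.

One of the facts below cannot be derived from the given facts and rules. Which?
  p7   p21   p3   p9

Round 1: R5 [IF p22 and p24 and p36 THEN p7]. Adds p7.
Round 2: R2 [IF p7 and p29 THEN p8]; R3 [IF p7 and p14 THEN p3]. Adds p8, p3.
Round 3: R1 [IF p3 and p20 THEN p13]; R7 [IF p3 THEN p21]. Adds p13, p21.
Derived: p3 (round 2), p21 (round 3), p7 (round 1). p9 never appears in any round.

p9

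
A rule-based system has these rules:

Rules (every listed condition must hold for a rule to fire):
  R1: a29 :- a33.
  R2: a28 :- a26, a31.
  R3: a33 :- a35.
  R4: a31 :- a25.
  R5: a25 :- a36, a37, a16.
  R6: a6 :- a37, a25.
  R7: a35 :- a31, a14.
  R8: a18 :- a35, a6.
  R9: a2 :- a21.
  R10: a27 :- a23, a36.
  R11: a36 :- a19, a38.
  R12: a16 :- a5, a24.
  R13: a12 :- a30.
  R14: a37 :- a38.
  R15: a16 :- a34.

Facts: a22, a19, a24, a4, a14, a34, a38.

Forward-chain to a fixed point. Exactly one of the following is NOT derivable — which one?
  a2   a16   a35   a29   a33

Round 1 fires R11, R14, R15, giving a36, a37, a16.
Round 2 fires R5, giving a25.
Round 3 fires R4, R6, giving a31, a6.
Round 4 fires R7, giving a35.
Round 5 fires R3, R8, giving a33, a18.
Round 6 fires R1, giving a29.
Derived: a35 (round 4), a16 (round 1), a29 (round 6), a33 (round 5). a2 never appears in any round.

a2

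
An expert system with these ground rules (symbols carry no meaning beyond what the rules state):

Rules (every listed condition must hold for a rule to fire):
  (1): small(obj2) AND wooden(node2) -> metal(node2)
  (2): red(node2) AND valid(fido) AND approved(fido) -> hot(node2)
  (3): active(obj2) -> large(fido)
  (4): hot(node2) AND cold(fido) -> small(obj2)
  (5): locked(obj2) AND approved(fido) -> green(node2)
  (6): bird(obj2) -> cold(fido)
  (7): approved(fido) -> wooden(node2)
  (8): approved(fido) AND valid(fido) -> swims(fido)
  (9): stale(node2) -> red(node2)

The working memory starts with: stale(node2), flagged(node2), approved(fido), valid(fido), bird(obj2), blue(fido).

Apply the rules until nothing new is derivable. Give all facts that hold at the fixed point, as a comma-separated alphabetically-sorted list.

Round 1: (6) [bird(obj2) -> cold(fido)]; (7) [approved(fido) -> wooden(node2)]; (8) [approved(fido) AND valid(fido) -> swims(fido)]; (9) [stale(node2) -> red(node2)]. Adds cold(fido), wooden(node2), swims(fido), red(node2).
Round 2: (2) [red(node2) AND valid(fido) AND approved(fido) -> hot(node2)]. Adds hot(node2).
Round 3: (4) [hot(node2) AND cold(fido) -> small(obj2)]. Adds small(obj2).
Round 4: (1) [small(obj2) AND wooden(node2) -> metal(node2)]. Adds metal(node2).

approved(fido), bird(obj2), blue(fido), cold(fido), flagged(node2), hot(node2), metal(node2), red(node2), small(obj2), stale(node2), swims(fido), valid(fido), wooden(node2)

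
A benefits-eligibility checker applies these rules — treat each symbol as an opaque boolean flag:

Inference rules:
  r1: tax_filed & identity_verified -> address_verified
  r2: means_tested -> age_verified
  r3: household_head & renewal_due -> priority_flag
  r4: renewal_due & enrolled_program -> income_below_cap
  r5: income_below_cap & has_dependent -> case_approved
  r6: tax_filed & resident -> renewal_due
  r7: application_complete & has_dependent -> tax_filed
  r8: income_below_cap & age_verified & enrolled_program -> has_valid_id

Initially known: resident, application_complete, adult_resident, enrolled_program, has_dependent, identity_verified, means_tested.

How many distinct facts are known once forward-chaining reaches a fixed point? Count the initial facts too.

Round 1: r2 [means_tested -> age_verified]; r7 [application_complete & has_dependent -> tax_filed]. New: age_verified, tax_filed.
Round 2: r1 [tax_filed & identity_verified -> address_verified]; r6 [tax_filed & resident -> renewal_due]. New: address_verified, renewal_due.
Round 3: r4 [renewal_due & enrolled_program -> income_below_cap]. New: income_below_cap.
Round 4: r5 [income_below_cap & has_dependent -> case_approved]; r8 [income_below_cap & age_verified & enrolled_program -> has_valid_id]. New: case_approved, has_valid_id.
Closure: {address_verified, adult_resident, age_verified, application_complete, case_approved, enrolled_program, has_dependent, has_valid_id, identity_verified, income_below_cap, means_tested, renewal_due, resident, tax_filed} — 14 facts.

14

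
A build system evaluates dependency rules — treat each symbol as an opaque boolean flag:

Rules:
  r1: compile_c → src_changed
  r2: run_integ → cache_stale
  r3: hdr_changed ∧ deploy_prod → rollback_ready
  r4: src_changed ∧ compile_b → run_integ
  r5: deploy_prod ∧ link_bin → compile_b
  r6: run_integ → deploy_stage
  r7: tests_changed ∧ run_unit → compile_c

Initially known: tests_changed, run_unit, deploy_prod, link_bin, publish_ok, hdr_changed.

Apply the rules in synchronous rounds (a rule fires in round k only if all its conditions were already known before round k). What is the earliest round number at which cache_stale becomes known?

Round 1: r3 [hdr_changed ∧ deploy_prod → rollback_ready]; r5 [deploy_prod ∧ link_bin → compile_b]; r7 [tests_changed ∧ run_unit → compile_c]. New: rollback_ready, compile_b, compile_c.
Round 2: r1 [compile_c → src_changed]. New: src_changed.
Round 3: r4 [src_changed ∧ compile_b → run_integ]. New: run_integ.
Round 4: r2 [run_integ → cache_stale]; r6 [run_integ → deploy_stage]. New: cache_stale, deploy_stage.
cache_stale first appears in round 4.

4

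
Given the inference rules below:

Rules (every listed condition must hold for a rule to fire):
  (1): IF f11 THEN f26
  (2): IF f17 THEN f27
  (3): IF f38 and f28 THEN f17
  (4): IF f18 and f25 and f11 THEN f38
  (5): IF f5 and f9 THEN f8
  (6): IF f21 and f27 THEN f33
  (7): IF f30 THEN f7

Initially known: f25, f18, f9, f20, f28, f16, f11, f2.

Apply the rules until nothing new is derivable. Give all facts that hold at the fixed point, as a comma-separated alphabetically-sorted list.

f11, f16, f17, f18, f2, f20, f25, f26, f27, f28, f38, f9

Round 1: (1) [IF f11 THEN f26]; (4) [IF f18 and f25 and f11 THEN f38]. Adds f26, f38.
Round 2: (3) [IF f38 and f28 THEN f17]. Adds f17.
Round 3: (2) [IF f17 THEN f27]. Adds f27.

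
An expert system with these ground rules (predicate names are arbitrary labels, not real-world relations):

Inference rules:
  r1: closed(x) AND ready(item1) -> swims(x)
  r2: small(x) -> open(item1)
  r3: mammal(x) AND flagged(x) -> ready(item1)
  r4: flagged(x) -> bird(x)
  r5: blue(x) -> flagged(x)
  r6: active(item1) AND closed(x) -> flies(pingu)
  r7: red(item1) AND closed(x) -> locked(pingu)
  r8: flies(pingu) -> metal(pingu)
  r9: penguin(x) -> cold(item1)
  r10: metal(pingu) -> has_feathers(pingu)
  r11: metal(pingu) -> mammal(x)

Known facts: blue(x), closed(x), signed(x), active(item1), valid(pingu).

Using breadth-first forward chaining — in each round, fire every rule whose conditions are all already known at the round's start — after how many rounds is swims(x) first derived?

5

[1] r5 [blue(x) -> flagged(x)]; r6 [active(item1) AND closed(x) -> flies(pingu)]. ⇒ new: flagged(x), flies(pingu).
[2] r4 [flagged(x) -> bird(x)]; r8 [flies(pingu) -> metal(pingu)]. ⇒ new: bird(x), metal(pingu).
[3] r10 [metal(pingu) -> has_feathers(pingu)]; r11 [metal(pingu) -> mammal(x)]. ⇒ new: has_feathers(pingu), mammal(x).
[4] r3 [mammal(x) AND flagged(x) -> ready(item1)]. ⇒ new: ready(item1).
[5] r1 [closed(x) AND ready(item1) -> swims(x)]. ⇒ new: swims(x).
swims(x) first appears in round 5.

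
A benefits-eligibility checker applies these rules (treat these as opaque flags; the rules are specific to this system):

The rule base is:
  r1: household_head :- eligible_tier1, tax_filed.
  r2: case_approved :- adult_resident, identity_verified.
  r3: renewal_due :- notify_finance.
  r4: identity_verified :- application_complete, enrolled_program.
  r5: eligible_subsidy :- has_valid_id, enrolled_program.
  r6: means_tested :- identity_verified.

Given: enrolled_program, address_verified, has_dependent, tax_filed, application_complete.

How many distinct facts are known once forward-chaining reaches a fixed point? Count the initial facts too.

7

Round 1: r4 [identity_verified :- application_complete, enrolled_program.]. New: identity_verified.
Round 2: r6 [means_tested :- identity_verified.]. New: means_tested.
Closure: {address_verified, application_complete, enrolled_program, has_dependent, identity_verified, means_tested, tax_filed} — 7 facts.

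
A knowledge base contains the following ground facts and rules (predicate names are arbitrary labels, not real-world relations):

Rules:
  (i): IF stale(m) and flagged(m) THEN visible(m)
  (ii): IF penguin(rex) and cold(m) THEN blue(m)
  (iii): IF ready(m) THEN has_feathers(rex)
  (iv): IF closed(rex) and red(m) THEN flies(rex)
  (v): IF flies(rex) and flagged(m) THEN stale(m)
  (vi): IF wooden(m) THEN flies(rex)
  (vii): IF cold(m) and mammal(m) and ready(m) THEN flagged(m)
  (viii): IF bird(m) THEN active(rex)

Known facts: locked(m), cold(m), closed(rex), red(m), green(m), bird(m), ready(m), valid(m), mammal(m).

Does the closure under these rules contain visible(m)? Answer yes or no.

yes

Round 1 fires (iii), (iv), (vii), (viii), giving has_feathers(rex), flies(rex), flagged(m), active(rex).
Round 2 fires (v), giving stale(m).
Round 3 fires (i), giving visible(m).
visible(m) appears in round 3, so it is derivable.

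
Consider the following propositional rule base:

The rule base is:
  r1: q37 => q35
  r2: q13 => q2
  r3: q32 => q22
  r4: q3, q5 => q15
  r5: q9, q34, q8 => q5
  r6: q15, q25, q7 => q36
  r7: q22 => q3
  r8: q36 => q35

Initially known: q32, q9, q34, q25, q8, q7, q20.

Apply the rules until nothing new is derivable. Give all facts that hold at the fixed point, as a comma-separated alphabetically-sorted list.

Round 1: r3 [q32 => q22]; r5 [q9, q34, q8 => q5]. Adds q22, q5.
Round 2: r7 [q22 => q3]. Adds q3.
Round 3: r4 [q3, q5 => q15]. Adds q15.
Round 4: r6 [q15, q25, q7 => q36]. Adds q36.
Round 5: r8 [q36 => q35]. Adds q35.

q15, q20, q22, q25, q3, q32, q34, q35, q36, q5, q7, q8, q9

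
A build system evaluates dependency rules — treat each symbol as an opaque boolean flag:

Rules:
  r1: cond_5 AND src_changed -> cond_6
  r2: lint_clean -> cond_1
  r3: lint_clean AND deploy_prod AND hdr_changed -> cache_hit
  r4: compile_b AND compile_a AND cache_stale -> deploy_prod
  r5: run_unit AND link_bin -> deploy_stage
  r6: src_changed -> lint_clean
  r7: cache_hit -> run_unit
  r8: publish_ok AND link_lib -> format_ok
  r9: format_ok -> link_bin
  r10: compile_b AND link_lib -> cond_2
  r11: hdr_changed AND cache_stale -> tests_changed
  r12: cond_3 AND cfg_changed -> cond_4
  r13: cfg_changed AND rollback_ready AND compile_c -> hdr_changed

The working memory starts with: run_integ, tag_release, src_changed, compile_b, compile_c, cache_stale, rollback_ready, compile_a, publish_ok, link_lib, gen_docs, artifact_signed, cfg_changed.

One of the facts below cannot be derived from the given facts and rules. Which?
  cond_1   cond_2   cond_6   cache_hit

[1] r4 [compile_b AND compile_a AND cache_stale -> deploy_prod]; r6 [src_changed -> lint_clean]; r8 [publish_ok AND link_lib -> format_ok]; r10 [compile_b AND link_lib -> cond_2]; r13 [cfg_changed AND rollback_ready AND compile_c -> hdr_changed]. ⇒ new: deploy_prod, lint_clean, format_ok, cond_2, hdr_changed.
[2] r2 [lint_clean -> cond_1]; r3 [lint_clean AND deploy_prod AND hdr_changed -> cache_hit]; r9 [format_ok -> link_bin]; r11 [hdr_changed AND cache_stale -> tests_changed]. ⇒ new: cond_1, cache_hit, link_bin, tests_changed.
[3] r7 [cache_hit -> run_unit]. ⇒ new: run_unit.
[4] r5 [run_unit AND link_bin -> deploy_stage]. ⇒ new: deploy_stage.
Derived: cond_2 (round 1), cond_1 (round 2), cache_hit (round 2). cond_6 never appears in any round.

cond_6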